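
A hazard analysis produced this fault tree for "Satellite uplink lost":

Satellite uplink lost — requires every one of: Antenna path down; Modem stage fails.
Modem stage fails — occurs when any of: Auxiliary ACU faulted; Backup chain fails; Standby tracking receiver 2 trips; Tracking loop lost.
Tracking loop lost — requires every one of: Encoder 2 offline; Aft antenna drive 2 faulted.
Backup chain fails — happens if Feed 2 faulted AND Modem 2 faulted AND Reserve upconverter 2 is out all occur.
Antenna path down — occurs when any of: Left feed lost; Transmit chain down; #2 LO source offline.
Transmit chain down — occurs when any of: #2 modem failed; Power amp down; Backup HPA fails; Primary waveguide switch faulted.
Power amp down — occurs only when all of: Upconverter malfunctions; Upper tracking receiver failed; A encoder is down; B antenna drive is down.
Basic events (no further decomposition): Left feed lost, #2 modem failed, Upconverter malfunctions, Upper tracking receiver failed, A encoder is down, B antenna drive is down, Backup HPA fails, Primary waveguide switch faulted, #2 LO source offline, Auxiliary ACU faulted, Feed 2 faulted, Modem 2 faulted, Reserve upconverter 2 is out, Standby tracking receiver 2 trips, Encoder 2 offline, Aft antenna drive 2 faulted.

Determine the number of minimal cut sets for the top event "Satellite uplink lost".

24

Power amp down [AND]: one cut set from each child combined → 1 × 1 × 1 × 1 = 1 cut set(s).
Transmit chain down [OR]: union of children's cut sets → 4 cut set(s).
Antenna path down [OR]: union of children's cut sets → 6 cut set(s).
Backup chain fails [AND]: one cut set from each child combined → 1 × 1 × 1 = 1 cut set(s).
Tracking loop lost [AND]: one cut set from each child combined → 1 × 1 = 1 cut set(s).
Modem stage fails [OR]: union of children's cut sets → 4 cut set(s).
Satellite uplink lost [AND]: one cut set from each child combined → 6 × 4 = 24 cut set(s).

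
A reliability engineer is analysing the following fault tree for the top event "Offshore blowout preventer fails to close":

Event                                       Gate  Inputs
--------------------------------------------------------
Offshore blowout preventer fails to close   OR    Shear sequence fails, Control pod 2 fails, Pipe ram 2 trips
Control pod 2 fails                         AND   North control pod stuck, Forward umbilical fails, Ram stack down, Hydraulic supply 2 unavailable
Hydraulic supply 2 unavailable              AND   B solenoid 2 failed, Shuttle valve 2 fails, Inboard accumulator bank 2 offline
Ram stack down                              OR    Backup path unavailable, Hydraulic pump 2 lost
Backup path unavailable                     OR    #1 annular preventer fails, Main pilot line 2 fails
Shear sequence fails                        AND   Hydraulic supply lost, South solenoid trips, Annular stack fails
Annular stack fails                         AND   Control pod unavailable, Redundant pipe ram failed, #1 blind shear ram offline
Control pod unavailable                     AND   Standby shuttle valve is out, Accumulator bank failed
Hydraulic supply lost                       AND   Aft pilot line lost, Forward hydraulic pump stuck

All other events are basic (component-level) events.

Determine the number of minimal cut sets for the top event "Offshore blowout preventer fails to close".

Hydraulic supply lost [AND]: one cut set from each child combined → 1 × 1 = 1 cut set(s).
Control pod unavailable [AND]: one cut set from each child combined → 1 × 1 = 1 cut set(s).
Annular stack fails [AND]: one cut set from each child combined → 1 × 1 × 1 = 1 cut set(s).
Shear sequence fails [AND]: one cut set from each child combined → 1 × 1 × 1 = 1 cut set(s).
Backup path unavailable [OR]: union of children's cut sets → 2 cut set(s).
Ram stack down [OR]: union of children's cut sets → 3 cut set(s).
Hydraulic supply 2 unavailable [AND]: one cut set from each child combined → 1 × 1 × 1 = 1 cut set(s).
Control pod 2 fails [AND]: one cut set from each child combined → 1 × 1 × 3 × 1 = 3 cut set(s).
Offshore blowout preventer fails to close [OR]: union of children's cut sets → 5 cut set(s).
Minimal cut sets: {#1 blind shear ram offline, Accumulator bank failed, Aft pilot line lost, Forward hydraulic pump stuck, Redundant pipe ram failed, South solenoid trips, Standby shuttle valve is out}; {#1 annular preventer fails, B solenoid 2 failed, Forward umbilical fails, Inboard accumulator bank 2 offline, North control pod stuck, Shuttle valve 2 fails}; {B solenoid 2 failed, Forward umbilical fails, Inboard accumulator bank 2 offline, Main pilot line 2 fails, North control pod stuck, Shuttle valve 2 fails}; {B solenoid 2 failed, Forward umbilical fails, Hydraulic pump 2 lost, Inboard accumulator bank 2 offline, North control pod stuck, Shuttle valve 2 fails}; {Pipe ram 2 trips}.

5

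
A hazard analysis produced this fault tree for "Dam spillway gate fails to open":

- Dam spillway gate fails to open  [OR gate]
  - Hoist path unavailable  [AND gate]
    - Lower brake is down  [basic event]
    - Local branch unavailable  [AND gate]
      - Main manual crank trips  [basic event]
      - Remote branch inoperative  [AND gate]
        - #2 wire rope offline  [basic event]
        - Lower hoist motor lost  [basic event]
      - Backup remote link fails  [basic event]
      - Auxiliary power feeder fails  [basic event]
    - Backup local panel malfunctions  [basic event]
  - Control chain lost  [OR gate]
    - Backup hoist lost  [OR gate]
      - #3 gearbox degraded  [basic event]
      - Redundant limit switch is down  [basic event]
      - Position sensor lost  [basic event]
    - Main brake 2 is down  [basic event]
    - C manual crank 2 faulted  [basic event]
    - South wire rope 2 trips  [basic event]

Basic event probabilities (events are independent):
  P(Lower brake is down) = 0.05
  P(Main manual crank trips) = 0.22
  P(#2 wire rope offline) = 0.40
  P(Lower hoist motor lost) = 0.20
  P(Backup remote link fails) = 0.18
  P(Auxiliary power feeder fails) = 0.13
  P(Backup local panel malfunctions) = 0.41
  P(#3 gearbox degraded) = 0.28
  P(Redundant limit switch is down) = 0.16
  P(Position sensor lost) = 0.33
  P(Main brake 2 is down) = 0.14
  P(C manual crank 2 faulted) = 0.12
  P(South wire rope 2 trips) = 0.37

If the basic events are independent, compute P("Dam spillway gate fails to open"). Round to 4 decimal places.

0.8068

P(Remote branch inoperative) [AND] = 0.40 × 0.20 = 0.080000
P(Local branch unavailable) [AND] = 0.22 × 0.080000 × 0.18 × 0.13 = 0.000412
P(Hoist path unavailable) [AND] = 0.05 × 0.000412 × 0.41 = 0.000008
P(Backup hoist lost) [OR] = 1 − (1−0.28) × (1−0.16) × (1−0.33) = 0.594784
P(Control chain lost) [OR] = 1 − (1−0.594784) × (1−0.14) × (1−0.12) × (1−0.37) = 0.806799
P(Dam spillway gate fails to open) [OR] = 1 − (1−0.000008) × (1−0.806799) = 0.806801
Rounded to 4 decimal places: P(Dam spillway gate fails to open) ≈ 0.8068.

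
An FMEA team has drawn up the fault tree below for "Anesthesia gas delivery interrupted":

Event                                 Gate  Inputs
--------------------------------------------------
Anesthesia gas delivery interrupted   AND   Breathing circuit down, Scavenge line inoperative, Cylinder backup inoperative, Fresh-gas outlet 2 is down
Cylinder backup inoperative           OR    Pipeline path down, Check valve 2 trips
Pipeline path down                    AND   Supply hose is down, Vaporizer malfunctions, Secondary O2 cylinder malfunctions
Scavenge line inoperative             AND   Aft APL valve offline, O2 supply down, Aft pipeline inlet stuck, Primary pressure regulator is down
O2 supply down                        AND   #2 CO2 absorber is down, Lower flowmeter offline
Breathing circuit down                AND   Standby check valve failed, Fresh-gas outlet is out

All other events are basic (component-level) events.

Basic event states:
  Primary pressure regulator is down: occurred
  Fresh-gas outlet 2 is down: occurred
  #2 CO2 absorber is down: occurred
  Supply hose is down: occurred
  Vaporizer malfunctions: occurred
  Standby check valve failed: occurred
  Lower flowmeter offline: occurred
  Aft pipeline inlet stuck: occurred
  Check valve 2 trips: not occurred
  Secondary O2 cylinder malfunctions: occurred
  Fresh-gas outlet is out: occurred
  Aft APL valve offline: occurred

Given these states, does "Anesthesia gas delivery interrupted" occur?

Yes

Breathing circuit down [AND]: Standby check valve failed=occurs, Fresh-gas outlet is out=occurs → all inputs occur → occurs.
O2 supply down [AND]: #2 CO2 absorber is down=occurs, Lower flowmeter offline=occurs → all inputs occur → occurs.
Scavenge line inoperative [AND]: Aft APL valve offline=occurs, O2 supply down=occurs, Aft pipeline inlet stuck=occurs, Primary pressure regulator is down=occurs → all inputs occur → occurs.
Pipeline path down [AND]: Supply hose is down=occurs, Vaporizer malfunctions=occurs, Secondary O2 cylinder malfunctions=occurs → all inputs occur → occurs.
Cylinder backup inoperative [OR]: Pipeline path down=occurs, Check valve 2 trips=not → at least one input occurs → occurs.
Anesthesia gas delivery interrupted [AND]: Breathing circuit down=occurs, Scavenge line inoperative=occurs, Cylinder backup inoperative=occurs, Fresh-gas outlet 2 is down=occurs → all inputs occur → occurs.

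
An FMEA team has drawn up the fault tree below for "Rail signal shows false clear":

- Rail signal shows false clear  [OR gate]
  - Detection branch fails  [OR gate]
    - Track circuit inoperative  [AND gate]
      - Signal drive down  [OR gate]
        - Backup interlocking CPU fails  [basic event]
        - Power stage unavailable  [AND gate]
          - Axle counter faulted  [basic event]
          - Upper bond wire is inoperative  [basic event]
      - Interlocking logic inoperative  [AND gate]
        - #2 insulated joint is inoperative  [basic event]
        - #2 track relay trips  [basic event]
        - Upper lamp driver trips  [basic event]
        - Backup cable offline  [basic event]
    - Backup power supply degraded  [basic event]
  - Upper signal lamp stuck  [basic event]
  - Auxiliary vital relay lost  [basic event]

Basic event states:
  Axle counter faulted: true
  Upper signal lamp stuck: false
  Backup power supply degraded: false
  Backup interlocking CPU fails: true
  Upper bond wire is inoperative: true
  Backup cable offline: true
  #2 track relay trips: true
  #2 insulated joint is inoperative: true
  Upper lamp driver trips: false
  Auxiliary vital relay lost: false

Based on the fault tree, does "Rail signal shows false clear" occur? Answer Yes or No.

Power stage unavailable [AND]: Axle counter faulted=occurs, Upper bond wire is inoperative=occurs → all inputs occur → occurs.
Signal drive down [OR]: Backup interlocking CPU fails=occurs, Power stage unavailable=occurs → at least one input occurs → occurs.
Interlocking logic inoperative [AND]: #2 insulated joint is inoperative=occurs, #2 track relay trips=occurs, Upper lamp driver trips=not, Backup cable offline=occurs → not all inputs occur → does not occur.
Track circuit inoperative [AND]: Signal drive down=occurs, Interlocking logic inoperative=not → not all inputs occur → does not occur.
Detection branch fails [OR]: Track circuit inoperative=not, Backup power supply degraded=not → no input occurs → does not occur.
Rail signal shows false clear [OR]: Detection branch fails=not, Upper signal lamp stuck=not, Auxiliary vital relay lost=not → no input occurs → does not occur.

No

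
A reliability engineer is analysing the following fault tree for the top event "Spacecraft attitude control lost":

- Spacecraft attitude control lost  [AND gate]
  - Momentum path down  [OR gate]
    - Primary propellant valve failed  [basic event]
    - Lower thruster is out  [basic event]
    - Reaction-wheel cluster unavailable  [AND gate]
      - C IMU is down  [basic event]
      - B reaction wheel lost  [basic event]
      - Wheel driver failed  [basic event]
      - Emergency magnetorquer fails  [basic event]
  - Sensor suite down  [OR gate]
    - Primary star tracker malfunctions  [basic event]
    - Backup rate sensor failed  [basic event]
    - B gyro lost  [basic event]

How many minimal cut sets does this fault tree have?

9

Reaction-wheel cluster unavailable [AND]: one cut set from each child combined → 1 × 1 × 1 × 1 = 1 cut set(s).
Momentum path down [OR]: union of children's cut sets → 3 cut set(s).
Sensor suite down [OR]: union of children's cut sets → 3 cut set(s).
Spacecraft attitude control lost [AND]: one cut set from each child combined → 3 × 3 = 9 cut set(s).
Minimal cut sets: {Primary propellant valve failed, Primary star tracker malfunctions}; {Backup rate sensor failed, Primary propellant valve failed}; {B gyro lost, Primary propellant valve failed}; {Lower thruster is out, Primary star tracker malfunctions}; {Backup rate sensor failed, Lower thruster is out}; {B gyro lost, Lower thruster is out}; {B reaction wheel lost, C IMU is down, Emergency magnetorquer fails, Primary star tracker malfunctions, Wheel driver failed}; {B reaction wheel lost, Backup rate sensor failed, C IMU is down, Emergency magnetorquer fails, Wheel driver failed}; {B gyro lost, B reaction wheel lost, C IMU is down, Emergency magnetorquer fails, Wheel driver failed}.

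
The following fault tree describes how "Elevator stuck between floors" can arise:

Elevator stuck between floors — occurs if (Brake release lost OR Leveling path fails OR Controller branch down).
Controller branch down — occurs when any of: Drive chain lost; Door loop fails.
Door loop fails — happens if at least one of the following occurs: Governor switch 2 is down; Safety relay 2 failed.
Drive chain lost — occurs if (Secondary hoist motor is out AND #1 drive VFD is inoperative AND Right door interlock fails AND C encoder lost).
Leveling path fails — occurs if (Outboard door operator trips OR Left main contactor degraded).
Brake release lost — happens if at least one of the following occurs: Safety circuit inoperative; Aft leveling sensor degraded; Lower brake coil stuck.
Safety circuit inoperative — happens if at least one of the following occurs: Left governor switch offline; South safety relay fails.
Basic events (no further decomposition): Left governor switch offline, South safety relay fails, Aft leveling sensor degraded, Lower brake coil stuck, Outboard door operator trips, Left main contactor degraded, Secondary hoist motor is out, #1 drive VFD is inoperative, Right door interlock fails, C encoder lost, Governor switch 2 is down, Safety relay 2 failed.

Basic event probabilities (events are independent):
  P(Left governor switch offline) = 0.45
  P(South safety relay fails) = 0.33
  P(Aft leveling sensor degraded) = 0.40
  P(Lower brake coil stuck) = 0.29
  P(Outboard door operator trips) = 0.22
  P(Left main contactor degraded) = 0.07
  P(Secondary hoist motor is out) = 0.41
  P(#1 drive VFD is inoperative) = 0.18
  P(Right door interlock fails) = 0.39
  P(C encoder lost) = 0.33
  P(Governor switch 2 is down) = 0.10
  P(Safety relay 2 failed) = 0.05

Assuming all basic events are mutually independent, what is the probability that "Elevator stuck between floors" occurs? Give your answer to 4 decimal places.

P(Safety circuit inoperative) [OR] = 1 − (1−0.45) × (1−0.33) = 0.631500
P(Brake release lost) [OR] = 1 − (1−0.631500) × (1−0.40) × (1−0.29) = 0.843019
P(Leveling path fails) [OR] = 1 − (1−0.22) × (1−0.07) = 0.274600
P(Drive chain lost) [AND] = 0.41 × 0.18 × 0.39 × 0.33 = 0.009498
P(Door loop fails) [OR] = 1 − (1−0.10) × (1−0.05) = 0.145000
P(Controller branch down) [OR] = 1 − (1−0.009498) × (1−0.145000) = 0.153121
P(Elevator stuck between floors) [OR] = 1 − (1−0.843019) × (1−0.274600) × (1−0.153121) = 0.903562
Rounded to 4 decimal places: P(Elevator stuck between floors) ≈ 0.9036.

0.9036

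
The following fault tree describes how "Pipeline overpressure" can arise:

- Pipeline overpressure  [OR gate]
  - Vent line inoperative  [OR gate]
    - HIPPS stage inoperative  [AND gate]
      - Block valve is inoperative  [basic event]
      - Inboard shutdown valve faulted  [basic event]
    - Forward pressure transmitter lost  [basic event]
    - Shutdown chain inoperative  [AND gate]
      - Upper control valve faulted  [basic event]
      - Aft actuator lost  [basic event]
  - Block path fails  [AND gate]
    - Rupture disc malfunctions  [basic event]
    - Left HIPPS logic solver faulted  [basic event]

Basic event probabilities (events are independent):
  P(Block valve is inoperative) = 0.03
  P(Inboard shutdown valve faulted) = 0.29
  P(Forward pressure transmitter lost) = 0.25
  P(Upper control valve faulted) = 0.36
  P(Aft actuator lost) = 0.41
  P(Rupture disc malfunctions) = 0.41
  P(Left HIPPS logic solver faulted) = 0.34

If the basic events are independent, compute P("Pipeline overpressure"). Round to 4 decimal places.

0.4546

P(HIPPS stage inoperative) [AND] = 0.03 × 0.29 = 0.008700
P(Shutdown chain inoperative) [AND] = 0.36 × 0.41 = 0.147600
P(Vent line inoperative) [OR] = 1 − (1−0.008700) × (1−0.25) × (1−0.147600) = 0.366262
P(Block path fails) [AND] = 0.41 × 0.34 = 0.139400
P(Pipeline overpressure) [OR] = 1 − (1−0.366262) × (1−0.139400) = 0.454605
Rounded to 4 decimal places: P(Pipeline overpressure) ≈ 0.4546.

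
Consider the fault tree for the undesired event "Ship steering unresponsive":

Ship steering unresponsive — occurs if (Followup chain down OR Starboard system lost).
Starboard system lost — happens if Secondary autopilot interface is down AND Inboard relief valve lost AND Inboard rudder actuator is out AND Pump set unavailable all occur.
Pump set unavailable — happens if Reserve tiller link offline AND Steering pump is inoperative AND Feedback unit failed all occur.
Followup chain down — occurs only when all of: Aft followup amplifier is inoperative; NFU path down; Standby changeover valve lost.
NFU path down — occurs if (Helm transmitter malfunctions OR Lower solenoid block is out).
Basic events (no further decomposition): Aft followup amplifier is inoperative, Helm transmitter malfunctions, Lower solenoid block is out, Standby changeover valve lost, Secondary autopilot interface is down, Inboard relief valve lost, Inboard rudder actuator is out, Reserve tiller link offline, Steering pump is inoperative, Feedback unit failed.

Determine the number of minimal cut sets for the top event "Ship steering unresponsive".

NFU path down [OR]: union of children's cut sets → 2 cut set(s).
Followup chain down [AND]: one cut set from each child combined → 1 × 2 × 1 = 2 cut set(s).
Pump set unavailable [AND]: one cut set from each child combined → 1 × 1 × 1 = 1 cut set(s).
Starboard system lost [AND]: one cut set from each child combined → 1 × 1 × 1 × 1 = 1 cut set(s).
Ship steering unresponsive [OR]: union of children's cut sets → 3 cut set(s).
Minimal cut sets: {Aft followup amplifier is inoperative, Helm transmitter malfunctions, Standby changeover valve lost}; {Aft followup amplifier is inoperative, Lower solenoid block is out, Standby changeover valve lost}; {Feedback unit failed, Inboard relief valve lost, Inboard rudder actuator is out, Reserve tiller link offline, Secondary autopilot interface is down, Steering pump is inoperative}.

3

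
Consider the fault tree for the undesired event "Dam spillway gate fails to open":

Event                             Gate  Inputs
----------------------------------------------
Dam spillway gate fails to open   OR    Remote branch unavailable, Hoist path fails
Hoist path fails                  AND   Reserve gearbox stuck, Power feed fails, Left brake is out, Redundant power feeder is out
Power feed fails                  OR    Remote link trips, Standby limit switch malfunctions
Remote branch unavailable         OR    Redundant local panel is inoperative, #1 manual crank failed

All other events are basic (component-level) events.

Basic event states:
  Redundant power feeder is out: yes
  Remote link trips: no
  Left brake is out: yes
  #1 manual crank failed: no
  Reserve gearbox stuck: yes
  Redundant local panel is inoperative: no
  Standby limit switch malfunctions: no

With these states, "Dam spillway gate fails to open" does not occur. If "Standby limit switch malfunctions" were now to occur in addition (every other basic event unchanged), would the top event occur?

Counterfactual: set "Standby limit switch malfunctions" to occurred.
Remote branch unavailable [OR]: Redundant local panel is inoperative=not, #1 manual crank failed=not → no input occurs → does not occur.
Power feed fails [OR]: Remote link trips=not, Standby limit switch malfunctions=occurs → at least one input occurs → occurs.
Hoist path fails [AND]: Reserve gearbox stuck=occurs, Power feed fails=occurs, Left brake is out=occurs, Redundant power feeder is out=occurs → all inputs occur → occurs.
Dam spillway gate fails to open [OR]: Remote branch unavailable=not, Hoist path fails=occurs → at least one input occurs → occurs.

Yes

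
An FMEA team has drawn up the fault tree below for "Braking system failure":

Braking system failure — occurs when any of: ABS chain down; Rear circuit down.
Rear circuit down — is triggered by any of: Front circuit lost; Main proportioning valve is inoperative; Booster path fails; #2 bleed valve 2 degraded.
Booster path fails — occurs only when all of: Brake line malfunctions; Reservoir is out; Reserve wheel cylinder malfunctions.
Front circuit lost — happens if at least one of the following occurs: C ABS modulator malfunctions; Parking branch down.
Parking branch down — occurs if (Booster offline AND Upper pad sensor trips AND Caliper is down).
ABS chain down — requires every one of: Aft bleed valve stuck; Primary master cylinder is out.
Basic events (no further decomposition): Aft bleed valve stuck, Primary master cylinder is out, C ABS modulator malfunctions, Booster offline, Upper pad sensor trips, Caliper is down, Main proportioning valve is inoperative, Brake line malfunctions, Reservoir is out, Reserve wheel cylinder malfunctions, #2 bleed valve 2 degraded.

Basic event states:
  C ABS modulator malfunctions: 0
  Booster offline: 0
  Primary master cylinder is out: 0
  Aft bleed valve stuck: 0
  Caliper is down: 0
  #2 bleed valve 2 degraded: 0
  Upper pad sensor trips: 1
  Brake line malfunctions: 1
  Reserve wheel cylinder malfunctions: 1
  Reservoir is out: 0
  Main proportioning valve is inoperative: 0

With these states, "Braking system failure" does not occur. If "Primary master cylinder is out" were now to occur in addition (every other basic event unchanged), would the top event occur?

No

Counterfactual: set "Primary master cylinder is out" to occurred.
ABS chain down [AND]: Aft bleed valve stuck=not, Primary master cylinder is out=occurs → not all inputs occur → does not occur.
Parking branch down [AND]: Booster offline=not, Upper pad sensor trips=occurs, Caliper is down=not → not all inputs occur → does not occur.
Front circuit lost [OR]: C ABS modulator malfunctions=not, Parking branch down=not → no input occurs → does not occur.
Booster path fails [AND]: Brake line malfunctions=occurs, Reservoir is out=not, Reserve wheel cylinder malfunctions=occurs → not all inputs occur → does not occur.
Rear circuit down [OR]: Front circuit lost=not, Main proportioning valve is inoperative=not, Booster path fails=not, #2 bleed valve 2 degraded=not → no input occurs → does not occur.
Braking system failure [OR]: ABS chain down=not, Rear circuit down=not → no input occurs → does not occur.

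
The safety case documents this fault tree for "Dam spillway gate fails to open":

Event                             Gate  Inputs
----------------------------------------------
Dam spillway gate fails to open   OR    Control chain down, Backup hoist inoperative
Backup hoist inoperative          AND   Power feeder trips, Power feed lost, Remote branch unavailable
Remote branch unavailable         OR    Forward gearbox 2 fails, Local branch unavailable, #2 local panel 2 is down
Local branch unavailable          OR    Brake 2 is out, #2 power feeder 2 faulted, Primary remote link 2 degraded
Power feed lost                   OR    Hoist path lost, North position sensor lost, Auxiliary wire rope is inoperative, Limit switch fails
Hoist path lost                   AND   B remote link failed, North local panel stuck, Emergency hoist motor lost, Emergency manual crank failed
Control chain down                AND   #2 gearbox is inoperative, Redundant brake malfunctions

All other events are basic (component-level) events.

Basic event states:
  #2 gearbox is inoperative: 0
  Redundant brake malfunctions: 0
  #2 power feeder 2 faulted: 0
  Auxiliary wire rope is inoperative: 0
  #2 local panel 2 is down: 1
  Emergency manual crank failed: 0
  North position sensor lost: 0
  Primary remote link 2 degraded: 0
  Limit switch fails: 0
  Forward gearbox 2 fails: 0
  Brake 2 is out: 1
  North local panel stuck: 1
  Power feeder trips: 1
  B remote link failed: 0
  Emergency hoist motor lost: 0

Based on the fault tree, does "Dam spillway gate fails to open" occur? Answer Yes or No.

No

Control chain down [AND]: #2 gearbox is inoperative=not, Redundant brake malfunctions=not → not all inputs occur → does not occur.
Hoist path lost [AND]: B remote link failed=not, North local panel stuck=occurs, Emergency hoist motor lost=not, Emergency manual crank failed=not → not all inputs occur → does not occur.
Power feed lost [OR]: Hoist path lost=not, North position sensor lost=not, Auxiliary wire rope is inoperative=not, Limit switch fails=not → no input occurs → does not occur.
Local branch unavailable [OR]: Brake 2 is out=occurs, #2 power feeder 2 faulted=not, Primary remote link 2 degraded=not → at least one input occurs → occurs.
Remote branch unavailable [OR]: Forward gearbox 2 fails=not, Local branch unavailable=occurs, #2 local panel 2 is down=occurs → at least one input occurs → occurs.
Backup hoist inoperative [AND]: Power feeder trips=occurs, Power feed lost=not, Remote branch unavailable=occurs → not all inputs occur → does not occur.
Dam spillway gate fails to open [OR]: Control chain down=not, Backup hoist inoperative=not → no input occurs → does not occur.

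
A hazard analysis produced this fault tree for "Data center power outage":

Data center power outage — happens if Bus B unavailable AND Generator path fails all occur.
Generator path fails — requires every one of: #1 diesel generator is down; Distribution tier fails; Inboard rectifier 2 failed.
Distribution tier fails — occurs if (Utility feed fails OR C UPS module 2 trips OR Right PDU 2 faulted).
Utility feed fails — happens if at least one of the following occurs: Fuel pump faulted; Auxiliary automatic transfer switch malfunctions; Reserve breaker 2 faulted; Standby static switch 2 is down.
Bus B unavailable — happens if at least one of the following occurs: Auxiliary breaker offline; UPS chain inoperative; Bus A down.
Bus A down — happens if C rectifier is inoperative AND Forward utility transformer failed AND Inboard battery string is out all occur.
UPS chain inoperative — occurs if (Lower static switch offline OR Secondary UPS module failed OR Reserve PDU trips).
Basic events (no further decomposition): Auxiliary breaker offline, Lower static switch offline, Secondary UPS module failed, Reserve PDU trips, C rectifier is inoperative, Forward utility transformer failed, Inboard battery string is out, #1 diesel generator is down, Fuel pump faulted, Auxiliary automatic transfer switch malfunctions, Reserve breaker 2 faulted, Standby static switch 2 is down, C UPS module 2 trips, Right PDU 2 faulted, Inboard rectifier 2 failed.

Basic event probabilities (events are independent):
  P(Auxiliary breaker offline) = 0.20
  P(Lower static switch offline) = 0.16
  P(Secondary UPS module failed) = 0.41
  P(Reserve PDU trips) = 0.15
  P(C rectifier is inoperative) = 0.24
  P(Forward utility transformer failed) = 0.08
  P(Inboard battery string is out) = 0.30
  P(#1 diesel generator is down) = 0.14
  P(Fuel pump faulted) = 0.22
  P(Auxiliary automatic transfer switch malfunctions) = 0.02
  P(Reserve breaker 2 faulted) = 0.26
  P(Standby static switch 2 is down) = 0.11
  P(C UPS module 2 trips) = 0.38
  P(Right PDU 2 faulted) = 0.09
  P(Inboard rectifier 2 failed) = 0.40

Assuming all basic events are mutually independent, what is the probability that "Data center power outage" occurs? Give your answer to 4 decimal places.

0.0267

P(UPS chain inoperative) [OR] = 1 − (1−0.16) × (1−0.41) × (1−0.15) = 0.578740
P(Bus A down) [AND] = 0.24 × 0.08 × 0.30 = 0.005760
P(Bus B unavailable) [OR] = 1 − (1−0.20) × (1−0.578740) × (1−0.005760) = 0.664933
P(Utility feed fails) [OR] = 1 − (1−0.22) × (1−0.02) × (1−0.26) × (1−0.11) = 0.496566
P(Distribution tier fails) [OR] = 1 − (1−0.496566) × (1−0.38) × (1−0.09) = 0.715963
P(Generator path fails) [AND] = 0.14 × 0.715963 × 0.40 = 0.040094
P(Data center power outage) [AND] = 0.664933 × 0.040094 = 0.026660
Rounded to 4 decimal places: P(Data center power outage) ≈ 0.0267.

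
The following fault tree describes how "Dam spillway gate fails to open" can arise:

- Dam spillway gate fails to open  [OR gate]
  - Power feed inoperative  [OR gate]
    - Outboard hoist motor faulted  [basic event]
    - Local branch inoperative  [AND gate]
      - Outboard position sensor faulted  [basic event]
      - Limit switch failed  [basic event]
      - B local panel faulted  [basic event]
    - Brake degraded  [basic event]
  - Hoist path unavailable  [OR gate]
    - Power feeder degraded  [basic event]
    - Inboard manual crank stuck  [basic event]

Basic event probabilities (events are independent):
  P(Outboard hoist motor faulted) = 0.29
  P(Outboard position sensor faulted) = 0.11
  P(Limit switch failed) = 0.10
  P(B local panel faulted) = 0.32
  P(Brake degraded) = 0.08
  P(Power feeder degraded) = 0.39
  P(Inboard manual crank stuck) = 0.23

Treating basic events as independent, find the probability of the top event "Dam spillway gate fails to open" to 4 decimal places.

0.6943

P(Local branch inoperative) [AND] = 0.11 × 0.10 × 0.32 = 0.003520
P(Power feed inoperative) [OR] = 1 − (1−0.29) × (1−0.003520) × (1−0.08) = 0.349099
P(Hoist path unavailable) [OR] = 1 − (1−0.39) × (1−0.23) = 0.530300
P(Dam spillway gate fails to open) [OR] = 1 − (1−0.349099) × (1−0.530300) = 0.694272
Rounded to 4 decimal places: P(Dam spillway gate fails to open) ≈ 0.6943.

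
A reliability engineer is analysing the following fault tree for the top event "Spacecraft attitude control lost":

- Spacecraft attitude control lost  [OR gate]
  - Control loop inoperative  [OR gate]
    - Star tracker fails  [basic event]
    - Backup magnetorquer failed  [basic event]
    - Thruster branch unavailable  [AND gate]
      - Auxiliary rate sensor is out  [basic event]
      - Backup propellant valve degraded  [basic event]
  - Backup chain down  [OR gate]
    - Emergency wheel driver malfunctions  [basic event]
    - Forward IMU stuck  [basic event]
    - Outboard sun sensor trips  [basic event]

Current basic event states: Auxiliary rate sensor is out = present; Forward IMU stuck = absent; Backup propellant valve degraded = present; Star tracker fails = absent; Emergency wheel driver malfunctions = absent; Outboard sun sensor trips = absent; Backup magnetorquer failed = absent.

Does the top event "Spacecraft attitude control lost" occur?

Yes

Thruster branch unavailable [AND]: Auxiliary rate sensor is out=occurs, Backup propellant valve degraded=occurs → all inputs occur → occurs.
Control loop inoperative [OR]: Star tracker fails=not, Backup magnetorquer failed=not, Thruster branch unavailable=occurs → at least one input occurs → occurs.
Backup chain down [OR]: Emergency wheel driver malfunctions=not, Forward IMU stuck=not, Outboard sun sensor trips=not → no input occurs → does not occur.
Spacecraft attitude control lost [OR]: Control loop inoperative=occurs, Backup chain down=not → at least one input occurs → occurs.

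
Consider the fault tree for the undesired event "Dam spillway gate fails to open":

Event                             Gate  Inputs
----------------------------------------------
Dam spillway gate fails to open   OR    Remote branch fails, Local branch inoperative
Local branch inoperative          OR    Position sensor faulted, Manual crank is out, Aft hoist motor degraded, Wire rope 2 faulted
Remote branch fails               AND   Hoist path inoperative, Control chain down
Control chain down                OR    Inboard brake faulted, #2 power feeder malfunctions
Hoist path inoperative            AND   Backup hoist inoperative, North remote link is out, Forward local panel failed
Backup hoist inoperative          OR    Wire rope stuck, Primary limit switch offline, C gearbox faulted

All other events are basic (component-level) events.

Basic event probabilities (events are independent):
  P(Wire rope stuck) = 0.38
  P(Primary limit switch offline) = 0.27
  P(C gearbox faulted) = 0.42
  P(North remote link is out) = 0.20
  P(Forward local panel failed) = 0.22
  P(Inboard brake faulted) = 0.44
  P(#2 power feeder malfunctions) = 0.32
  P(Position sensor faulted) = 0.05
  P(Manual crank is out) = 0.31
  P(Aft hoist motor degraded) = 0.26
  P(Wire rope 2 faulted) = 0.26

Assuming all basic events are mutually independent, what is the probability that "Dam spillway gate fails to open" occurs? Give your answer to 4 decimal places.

P(Backup hoist inoperative) [OR] = 1 − (1−0.38) × (1−0.27) × (1−0.42) = 0.737492
P(Hoist path inoperative) [AND] = 0.737492 × 0.20 × 0.22 = 0.032450
P(Control chain down) [OR] = 1 − (1−0.44) × (1−0.32) = 0.619200
P(Remote branch fails) [AND] = 0.032450 × 0.619200 = 0.020093
P(Local branch inoperative) [OR] = 1 − (1−0.05) × (1−0.31) × (1−0.26) × (1−0.26) = 0.641048
P(Dam spillway gate fails to open) [OR] = 1 − (1−0.020093) × (1−0.641048) = 0.648260
Rounded to 4 decimal places: P(Dam spillway gate fails to open) ≈ 0.6483.

0.6483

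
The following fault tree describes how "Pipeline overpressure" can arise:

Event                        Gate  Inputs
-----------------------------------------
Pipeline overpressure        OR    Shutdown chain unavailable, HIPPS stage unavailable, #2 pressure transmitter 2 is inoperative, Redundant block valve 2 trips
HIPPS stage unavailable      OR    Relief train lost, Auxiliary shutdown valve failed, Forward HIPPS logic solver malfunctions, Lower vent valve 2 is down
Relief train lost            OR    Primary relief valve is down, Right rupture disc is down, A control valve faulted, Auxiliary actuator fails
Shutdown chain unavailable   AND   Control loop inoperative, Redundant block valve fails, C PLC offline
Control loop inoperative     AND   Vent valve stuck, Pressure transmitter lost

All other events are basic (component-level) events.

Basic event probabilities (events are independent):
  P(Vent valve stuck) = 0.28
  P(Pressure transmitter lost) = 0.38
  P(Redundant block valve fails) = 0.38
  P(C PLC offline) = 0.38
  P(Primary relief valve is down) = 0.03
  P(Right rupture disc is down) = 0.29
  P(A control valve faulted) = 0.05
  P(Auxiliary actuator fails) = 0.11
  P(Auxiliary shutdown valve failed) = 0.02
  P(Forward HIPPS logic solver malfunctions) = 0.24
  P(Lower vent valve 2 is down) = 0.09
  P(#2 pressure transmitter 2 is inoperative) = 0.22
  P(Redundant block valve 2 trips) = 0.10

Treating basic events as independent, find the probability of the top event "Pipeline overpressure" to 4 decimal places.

0.7272

P(Control loop inoperative) [AND] = 0.28 × 0.38 = 0.106400
P(Shutdown chain unavailable) [AND] = 0.106400 × 0.38 × 0.38 = 0.015364
P(Relief train lost) [OR] = 1 − (1−0.03) × (1−0.29) × (1−0.05) × (1−0.11) = 0.417704
P(HIPPS stage unavailable) [OR] = 1 − (1−0.417704) × (1−0.02) × (1−0.24) × (1−0.09) = 0.605338
P(Pipeline overpressure) [OR] = 1 − (1−0.015364) × (1−0.605338) × (1−0.22) × (1−0.10) = 0.727204
Rounded to 4 decimal places: P(Pipeline overpressure) ≈ 0.7272.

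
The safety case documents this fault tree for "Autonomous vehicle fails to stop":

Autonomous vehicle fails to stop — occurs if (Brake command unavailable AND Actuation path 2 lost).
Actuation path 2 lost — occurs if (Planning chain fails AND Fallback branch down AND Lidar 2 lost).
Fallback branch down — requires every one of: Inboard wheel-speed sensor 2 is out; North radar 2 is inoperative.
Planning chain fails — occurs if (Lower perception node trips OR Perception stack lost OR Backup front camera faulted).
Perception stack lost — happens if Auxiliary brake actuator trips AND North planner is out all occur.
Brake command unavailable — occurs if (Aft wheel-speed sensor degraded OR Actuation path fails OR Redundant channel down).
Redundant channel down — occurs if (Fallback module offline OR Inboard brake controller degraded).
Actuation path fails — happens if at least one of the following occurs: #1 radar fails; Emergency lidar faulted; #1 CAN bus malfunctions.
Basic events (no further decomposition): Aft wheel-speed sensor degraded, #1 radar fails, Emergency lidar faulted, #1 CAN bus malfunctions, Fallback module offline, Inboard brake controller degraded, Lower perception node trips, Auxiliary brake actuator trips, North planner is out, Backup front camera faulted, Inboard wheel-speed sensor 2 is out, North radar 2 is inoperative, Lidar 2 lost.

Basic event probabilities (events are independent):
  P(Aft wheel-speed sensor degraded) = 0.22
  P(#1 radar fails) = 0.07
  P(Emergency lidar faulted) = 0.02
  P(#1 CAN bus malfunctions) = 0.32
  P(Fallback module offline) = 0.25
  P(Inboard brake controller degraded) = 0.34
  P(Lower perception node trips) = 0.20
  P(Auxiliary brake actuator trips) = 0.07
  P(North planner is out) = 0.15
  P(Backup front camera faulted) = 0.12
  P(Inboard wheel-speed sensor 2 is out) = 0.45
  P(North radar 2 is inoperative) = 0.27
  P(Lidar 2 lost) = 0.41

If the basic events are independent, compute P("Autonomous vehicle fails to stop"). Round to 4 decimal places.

P(Actuation path fails) [OR] = 1 − (1−0.07) × (1−0.02) × (1−0.32) = 0.380248
P(Redundant channel down) [OR] = 1 − (1−0.25) × (1−0.34) = 0.505000
P(Brake command unavailable) [OR] = 1 − (1−0.22) × (1−0.380248) × (1−0.505000) = 0.760714
P(Perception stack lost) [AND] = 0.07 × 0.15 = 0.010500
P(Planning chain fails) [OR] = 1 − (1−0.20) × (1−0.010500) × (1−0.12) = 0.303392
P(Fallback branch down) [AND] = 0.45 × 0.27 = 0.121500
P(Actuation path 2 lost) [AND] = 0.303392 × 0.121500 × 0.41 = 0.015113
P(Autonomous vehicle fails to stop) [AND] = 0.760714 × 0.015113 = 0.011497
Rounded to 4 decimal places: P(Autonomous vehicle fails to stop) ≈ 0.0115.

0.0115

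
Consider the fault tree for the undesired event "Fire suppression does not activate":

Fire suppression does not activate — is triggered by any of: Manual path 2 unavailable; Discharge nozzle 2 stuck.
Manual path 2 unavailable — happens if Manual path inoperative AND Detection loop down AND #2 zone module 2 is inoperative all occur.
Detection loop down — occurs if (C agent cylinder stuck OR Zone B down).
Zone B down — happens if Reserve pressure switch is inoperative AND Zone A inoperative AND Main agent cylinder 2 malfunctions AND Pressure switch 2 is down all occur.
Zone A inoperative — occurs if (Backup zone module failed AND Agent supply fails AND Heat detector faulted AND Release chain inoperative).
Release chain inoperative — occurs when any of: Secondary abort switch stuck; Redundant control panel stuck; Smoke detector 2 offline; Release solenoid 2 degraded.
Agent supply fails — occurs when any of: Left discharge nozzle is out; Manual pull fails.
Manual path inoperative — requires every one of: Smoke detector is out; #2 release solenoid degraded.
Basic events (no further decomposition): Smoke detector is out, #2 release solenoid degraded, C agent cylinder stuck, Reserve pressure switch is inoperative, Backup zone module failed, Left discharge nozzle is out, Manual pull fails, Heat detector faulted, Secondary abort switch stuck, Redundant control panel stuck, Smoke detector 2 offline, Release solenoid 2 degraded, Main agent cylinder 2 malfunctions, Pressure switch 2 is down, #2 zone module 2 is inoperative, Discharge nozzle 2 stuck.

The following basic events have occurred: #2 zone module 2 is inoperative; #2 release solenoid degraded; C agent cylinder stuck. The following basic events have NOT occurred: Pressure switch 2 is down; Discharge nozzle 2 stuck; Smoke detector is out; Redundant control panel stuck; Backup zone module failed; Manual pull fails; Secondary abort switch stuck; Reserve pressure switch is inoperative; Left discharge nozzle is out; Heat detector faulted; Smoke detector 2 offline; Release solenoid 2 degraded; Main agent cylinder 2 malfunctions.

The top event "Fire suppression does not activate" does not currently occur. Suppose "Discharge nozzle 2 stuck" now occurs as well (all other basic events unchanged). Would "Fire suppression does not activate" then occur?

Yes

Counterfactual: set "Discharge nozzle 2 stuck" to occurred.
Manual path inoperative [AND]: Smoke detector is out=not, #2 release solenoid degraded=occurs → not all inputs occur → does not occur.
Agent supply fails [OR]: Left discharge nozzle is out=not, Manual pull fails=not → no input occurs → does not occur.
Release chain inoperative [OR]: Secondary abort switch stuck=not, Redundant control panel stuck=not, Smoke detector 2 offline=not, Release solenoid 2 degraded=not → no input occurs → does not occur.
Zone A inoperative [AND]: Backup zone module failed=not, Agent supply fails=not, Heat detector faulted=not, Release chain inoperative=not → not all inputs occur → does not occur.
Zone B down [AND]: Reserve pressure switch is inoperative=not, Zone A inoperative=not, Main agent cylinder 2 malfunctions=not, Pressure switch 2 is down=not → not all inputs occur → does not occur.
Detection loop down [OR]: C agent cylinder stuck=occurs, Zone B down=not → at least one input occurs → occurs.
Manual path 2 unavailable [AND]: Manual path inoperative=not, Detection loop down=occurs, #2 zone module 2 is inoperative=occurs → not all inputs occur → does not occur.
Fire suppression does not activate [OR]: Manual path 2 unavailable=not, Discharge nozzle 2 stuck=occurs → at least one input occurs → occurs.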